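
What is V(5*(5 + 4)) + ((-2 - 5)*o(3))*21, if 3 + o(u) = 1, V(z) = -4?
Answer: 290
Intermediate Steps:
o(u) = -2 (o(u) = -3 + 1 = -2)
V(5*(5 + 4)) + ((-2 - 5)*o(3))*21 = -4 + ((-2 - 5)*(-2))*21 = -4 - 7*(-2)*21 = -4 + 14*21 = -4 + 294 = 290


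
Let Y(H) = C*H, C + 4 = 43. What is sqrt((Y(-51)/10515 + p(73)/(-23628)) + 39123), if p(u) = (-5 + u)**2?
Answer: 4*sqrt(1048136587046331090)/20704035 ≈ 197.79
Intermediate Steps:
C = 39 (C = -4 + 43 = 39)
Y(H) = 39*H
sqrt((Y(-51)/10515 + p(73)/(-23628)) + 39123) = sqrt(((39*(-51))/10515 + (-5 + 73)**2/(-23628)) + 39123) = sqrt((-1989*1/10515 + 68**2*(-1/23628)) + 39123) = sqrt((-663/3505 + 4624*(-1/23628)) + 39123) = sqrt((-663/3505 - 1156/5907) + 39123) = sqrt(-7968121/20704035 + 39123) = sqrt(809995993184/20704035) = 4*sqrt(1048136587046331090)/20704035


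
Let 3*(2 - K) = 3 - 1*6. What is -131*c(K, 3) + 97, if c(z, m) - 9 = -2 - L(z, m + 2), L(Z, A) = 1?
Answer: -689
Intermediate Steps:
K = 3 (K = 2 - (3 - 1*6)/3 = 2 - (3 - 6)/3 = 2 - 1/3*(-3) = 2 + 1 = 3)
c(z, m) = 6 (c(z, m) = 9 + (-2 - 1*1) = 9 + (-2 - 1) = 9 - 3 = 6)
-131*c(K, 3) + 97 = -131*6 + 97 = -786 + 97 = -689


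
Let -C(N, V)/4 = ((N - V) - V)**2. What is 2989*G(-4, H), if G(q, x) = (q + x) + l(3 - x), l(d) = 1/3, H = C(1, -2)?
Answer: -929579/3 ≈ -3.0986e+5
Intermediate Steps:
C(N, V) = -4*(N - 2*V)**2 (C(N, V) = -4*((N - V) - V)**2 = -4*(N - 2*V)**2)
H = -100 (H = -4*(1 - 2*(-2))**2 = -4*(1 + 4)**2 = -4*5**2 = -4*25 = -100)
l(d) = 1/3
G(q, x) = 1/3 + q + x (G(q, x) = (q + x) + 1/3 = 1/3 + q + x)
2989*G(-4, H) = 2989*(1/3 - 4 - 100) = 2989*(-311/3) = -929579/3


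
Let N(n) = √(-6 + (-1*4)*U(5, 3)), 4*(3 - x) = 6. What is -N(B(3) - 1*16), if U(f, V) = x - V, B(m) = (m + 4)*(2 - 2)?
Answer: 0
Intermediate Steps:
x = 3/2 (x = 3 - ¼*6 = 3 - 3/2 = 3/2 ≈ 1.5000)
B(m) = 0 (B(m) = (4 + m)*0 = 0)
U(f, V) = 3/2 - V
N(n) = 0 (N(n) = √(-6 + (-1*4)*(3/2 - 1*3)) = √(-6 - 4*(3/2 - 3)) = √(-6 - 4*(-3/2)) = √(-6 + 6) = √0 = 0)
-N(B(3) - 1*16) = -1*0 = 0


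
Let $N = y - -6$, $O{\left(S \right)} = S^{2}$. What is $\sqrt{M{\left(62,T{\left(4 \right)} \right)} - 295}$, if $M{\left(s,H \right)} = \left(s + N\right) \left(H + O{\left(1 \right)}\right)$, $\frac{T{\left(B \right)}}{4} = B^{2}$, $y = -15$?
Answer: $15 \sqrt{14} \approx 56.125$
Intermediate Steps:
$T{\left(B \right)} = 4 B^{2}$
$N = -9$ ($N = -15 - -6 = -15 + 6 = -9$)
$M{\left(s,H \right)} = \left(1 + H\right) \left(-9 + s\right)$ ($M{\left(s,H \right)} = \left(s - 9\right) \left(H + 1^{2}\right) = \left(-9 + s\right) \left(H + 1\right) = \left(-9 + s\right) \left(1 + H\right) = \left(1 + H\right) \left(-9 + s\right)$)
$\sqrt{M{\left(62,T{\left(4 \right)} \right)} - 295} = \sqrt{\left(-9 + 62 - 9 \cdot 4 \cdot 4^{2} + 4 \cdot 4^{2} \cdot 62\right) - 295} = \sqrt{\left(-9 + 62 - 9 \cdot 4 \cdot 16 + 4 \cdot 16 \cdot 62\right) - 295} = \sqrt{\left(-9 + 62 - 576 + 64 \cdot 62\right) - 295} = \sqrt{\left(-9 + 62 - 576 + 3968\right) - 295} = \sqrt{3445 - 295} = \sqrt{3150} = 15 \sqrt{14}$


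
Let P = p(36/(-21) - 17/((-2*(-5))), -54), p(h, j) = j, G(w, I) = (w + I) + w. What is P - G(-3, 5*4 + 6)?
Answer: -74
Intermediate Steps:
G(w, I) = I + 2*w (G(w, I) = (I + w) + w = I + 2*w)
P = -54
P - G(-3, 5*4 + 6) = -54 - ((5*4 + 6) + 2*(-3)) = -54 - ((20 + 6) - 6) = -54 - (26 - 6) = -54 - 1*20 = -54 - 20 = -74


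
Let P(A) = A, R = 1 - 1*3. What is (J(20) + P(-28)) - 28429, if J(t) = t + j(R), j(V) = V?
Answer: -28439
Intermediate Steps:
R = -2 (R = 1 - 3 = -2)
J(t) = -2 + t (J(t) = t - 2 = -2 + t)
(J(20) + P(-28)) - 28429 = ((-2 + 20) - 28) - 28429 = (18 - 28) - 28429 = -10 - 28429 = -28439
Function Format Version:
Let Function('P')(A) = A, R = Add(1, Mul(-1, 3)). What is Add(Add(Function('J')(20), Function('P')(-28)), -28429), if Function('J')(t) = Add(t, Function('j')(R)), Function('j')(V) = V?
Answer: -28439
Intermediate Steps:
R = -2 (R = Add(1, -3) = -2)
Function('J')(t) = Add(-2, t) (Function('J')(t) = Add(t, -2) = Add(-2, t))
Add(Add(Function('J')(20), Function('P')(-28)), -28429) = Add(Add(Add(-2, 20), -28), -28429) = Add(Add(18, -28), -28429) = Add(-10, -28429) = -28439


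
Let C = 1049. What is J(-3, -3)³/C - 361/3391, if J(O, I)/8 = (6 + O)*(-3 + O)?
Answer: -10125850433/3557159 ≈ -2846.6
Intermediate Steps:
J(O, I) = 8*(-3 + O)*(6 + O) (J(O, I) = 8*((6 + O)*(-3 + O)) = 8*((-3 + O)*(6 + O)) = 8*(-3 + O)*(6 + O))
J(-3, -3)³/C - 361/3391 = (-144 + 8*(-3)² + 24*(-3))³/1049 - 361/3391 = (-144 + 8*9 - 72)³*(1/1049) - 361*1/3391 = (-144 + 72 - 72)³*(1/1049) - 361/3391 = (-144)³*(1/1049) - 361/3391 = -2985984*1/1049 - 361/3391 = -2985984/1049 - 361/3391 = -10125850433/3557159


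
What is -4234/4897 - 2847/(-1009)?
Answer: 9669653/4941073 ≈ 1.9570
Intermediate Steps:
-4234/4897 - 2847/(-1009) = -4234*1/4897 - 2847*(-1/1009) = -4234/4897 + 2847/1009 = 9669653/4941073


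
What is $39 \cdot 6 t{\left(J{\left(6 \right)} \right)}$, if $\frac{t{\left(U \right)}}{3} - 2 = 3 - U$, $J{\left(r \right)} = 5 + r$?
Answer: $-4212$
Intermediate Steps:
$t{\left(U \right)} = 15 - 3 U$ ($t{\left(U \right)} = 6 + 3 \left(3 - U\right) = 6 - \left(-9 + 3 U\right) = 15 - 3 U$)
$39 \cdot 6 t{\left(J{\left(6 \right)} \right)} = 39 \cdot 6 \left(15 - 3 \left(5 + 6\right)\right) = 234 \left(15 - 33\right) = 234 \left(-18\right) = -4212$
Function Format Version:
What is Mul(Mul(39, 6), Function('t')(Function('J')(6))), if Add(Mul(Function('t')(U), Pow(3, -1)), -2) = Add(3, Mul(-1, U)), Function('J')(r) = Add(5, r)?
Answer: -4212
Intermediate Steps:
Function('t')(U) = Add(15, Mul(-3, U)) (Function('t')(U) = Add(6, Mul(3, Add(3, Mul(-1, U)))) = Add(6, Add(9, Mul(-3, U))) = Add(15, Mul(-3, U)))
Mul(Mul(39, 6), Function('t')(Function('J')(6))) = Mul(Mul(39, 6), Add(15, Mul(-3, Add(5, 6)))) = Mul(234, Add(15, Mul(-3, 11))) = Mul(234, Add(15, -33)) = Mul(234, -18) = -4212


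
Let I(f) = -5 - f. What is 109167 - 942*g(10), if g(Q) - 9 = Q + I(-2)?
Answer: 94095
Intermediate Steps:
g(Q) = 6 + Q (g(Q) = 9 + (Q + (-5 - 1*(-2))) = 9 + (Q + (-5 + 2)) = 9 + (Q - 3) = 9 + (-3 + Q) = 6 + Q)
109167 - 942*g(10) = 109167 - 942*(6 + 10) = 109167 - 942*16 = 109167 - 15072 = 94095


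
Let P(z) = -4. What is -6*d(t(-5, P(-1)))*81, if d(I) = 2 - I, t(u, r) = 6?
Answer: 1944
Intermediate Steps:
-6*d(t(-5, P(-1)))*81 = -6*(2 - 1*6)*81 = -6*(2 - 6)*81 = -6*(-4)*81 = 24*81 = 1944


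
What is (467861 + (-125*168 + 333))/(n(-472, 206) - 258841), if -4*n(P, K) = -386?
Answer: -894388/517489 ≈ -1.7283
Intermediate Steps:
n(P, K) = 193/2 (n(P, K) = -¼*(-386) = 193/2)
(467861 + (-125*168 + 333))/(n(-472, 206) - 258841) = (467861 + (-125*168 + 333))/(193/2 - 258841) = (467861 + (-21000 + 333))/(-517489/2) = (467861 - 20667)*(-2/517489) = 447194*(-2/517489) = -894388/517489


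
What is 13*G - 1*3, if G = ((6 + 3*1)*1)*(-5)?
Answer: -588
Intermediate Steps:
G = -45 (G = ((6 + 3)*1)*(-5) = (9*1)*(-5) = 9*(-5) = -45)
13*G - 1*3 = 13*(-45) - 1*3 = -585 - 3 = -588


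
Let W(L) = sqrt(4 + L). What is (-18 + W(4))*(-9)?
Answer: 162 - 18*sqrt(2) ≈ 136.54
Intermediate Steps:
(-18 + W(4))*(-9) = (-18 + sqrt(4 + 4))*(-9) = (-18 + sqrt(8))*(-9) = (-18 + 2*sqrt(2))*(-9) = 162 - 18*sqrt(2)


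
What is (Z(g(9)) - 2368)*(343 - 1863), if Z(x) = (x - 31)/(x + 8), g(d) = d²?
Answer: 320267040/89 ≈ 3.5985e+6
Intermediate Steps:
Z(x) = (-31 + x)/(8 + x)
(Z(g(9)) - 2368)*(343 - 1863) = ((-31 + 9²)/(8 + 9²) - 2368)*(343 - 1863) = ((-31 + 81)/(8 + 81) - 2368)*(-1520) = (50/89 - 2368)*(-1520) = -210702/89*(-1520) = 320267040/89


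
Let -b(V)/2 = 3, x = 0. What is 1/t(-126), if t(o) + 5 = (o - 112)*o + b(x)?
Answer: 1/29977 ≈ 3.3359e-5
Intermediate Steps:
b(V) = -6 (b(V) = -2*3 = -6)
t(o) = -11 + o*(-112 + o) (t(o) = -5 + ((o - 112)*o - 6) = -5 + ((-112 + o)*o - 6) = -5 + (o*(-112 + o) - 6) = -5 + (-6 + o*(-112 + o)) = -11 + o*(-112 + o))
1/t(-126) = 1/(-11 + (-126)**2 - 112*(-126)) = 1/(-11 + 15876 + 14112) = 1/29977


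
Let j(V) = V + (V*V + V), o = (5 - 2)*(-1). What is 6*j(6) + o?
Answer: 285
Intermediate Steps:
o = -3 (o = 3*(-1) = -3)
j(V) = V**2 + 2*V (j(V) = V + (V**2 + V) = V + (V + V**2) = V**2 + 2*V)
6*j(6) + o = 6*(6*(2 + 6)) - 3 = 6*(6*8) - 3 = 6*48 - 3 = 288 - 3 = 285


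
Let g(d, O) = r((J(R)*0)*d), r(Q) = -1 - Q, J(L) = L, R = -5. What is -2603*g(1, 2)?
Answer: 2603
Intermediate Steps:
g(d, O) = -1 (g(d, O) = -1 - (-5*0)*d = -1 - 0*d = -1 - 1*0 = -1 + 0 = -1)
-2603*g(1, 2) = -2603*(-1) = 2603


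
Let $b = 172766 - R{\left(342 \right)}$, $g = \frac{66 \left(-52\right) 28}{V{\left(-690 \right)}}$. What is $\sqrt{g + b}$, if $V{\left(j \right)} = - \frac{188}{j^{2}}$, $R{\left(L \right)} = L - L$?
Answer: $\frac{\sqrt{537959480894}}{47} \approx 15605.0$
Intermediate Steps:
$R{\left(L \right)} = 0$
$V{\left(j \right)} = - \frac{188}{j^{2}}$
$g = \frac{11437826400}{47}$ ($g = \frac{66 \left(-52\right) 28}{\left(-188\right) \frac{1}{476100}} = \frac{\left(-3432\right) 28}{\left(-188\right) \frac{1}{476100}} = - \frac{96096}{- \frac{47}{119025}} = \left(-96096\right) \left(- \frac{119025}{47}\right) = \frac{11437826400}{47} \approx 2.4336 \cdot 10^{8}$)
$b = 172766$ ($b = 172766 - 0 = 172766 + 0 = 172766$)
$\sqrt{g + b} = \sqrt{\frac{11437826400}{47} + 172766} = \sqrt{\frac{11445946402}{47}} = \frac{\sqrt{537959480894}}{47}$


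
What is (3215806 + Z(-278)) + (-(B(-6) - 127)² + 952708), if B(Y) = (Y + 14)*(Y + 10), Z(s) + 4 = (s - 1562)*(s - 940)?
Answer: 6400605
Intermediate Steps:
Z(s) = -4 + (-1562 + s)*(-940 + s) (Z(s) = -4 + (s - 1562)*(s - 940) = -4 + (-1562 + s)*(-940 + s))
B(Y) = (10 + Y)*(14 + Y) (B(Y) = (14 + Y)*(10 + Y) = (10 + Y)*(14 + Y))
(3215806 + Z(-278)) + (-(B(-6) - 127)² + 952708) = (3215806 + (1468276 + (-278)² - 2502*(-278))) + (-((140 + (-6)² + 24*(-6)) - 127)² + 952708) = (3215806 + (1468276 + 77284 + 695556)) + (-((140 + 36 - 144) - 127)² + 952708) = (3215806 + 2241116) + (-(32 - 127)² + 952708) = 5456922 + (-1*(-95)² + 952708) = 5456922 + (-1*9025 + 952708) = 5456922 + (-9025 + 952708) = 5456922 + 943683 = 6400605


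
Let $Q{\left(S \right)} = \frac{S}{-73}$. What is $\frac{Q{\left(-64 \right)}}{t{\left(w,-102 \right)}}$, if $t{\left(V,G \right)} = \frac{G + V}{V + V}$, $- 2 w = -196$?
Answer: $- \frac{3136}{73} \approx -42.959$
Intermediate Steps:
$w = 98$ ($w = \left(- \frac{1}{2}\right) \left(-196\right) = 98$)
$t{\left(V,G \right)} = \frac{G + V}{2 V}$
$Q{\left(S \right)} = - \frac{S}{73}$ ($Q{\left(S \right)} = S \left(- \frac{1}{73}\right) = - \frac{S}{73}$)
$\frac{Q{\left(-64 \right)}}{t{\left(w,-102 \right)}} = \frac{\left(- \frac{1}{73}\right) \left(-64\right)}{\frac{1}{2} \cdot \frac{1}{98} \left(-102 + 98\right)} = \frac{64}{73 \cdot \frac{1}{2} \cdot \frac{1}{98} \left(-4\right)} = \frac{64}{73 \left(- \frac{1}{49}\right)} = \frac{64}{73} \left(-49\right) = - \frac{3136}{73}$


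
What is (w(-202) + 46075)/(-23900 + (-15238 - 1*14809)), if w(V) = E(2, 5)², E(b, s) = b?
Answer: -46079/53947 ≈ -0.85415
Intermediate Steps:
w(V) = 4 (w(V) = 2² = 4)
(w(-202) + 46075)/(-23900 + (-15238 - 1*14809)) = (4 + 46075)/(-23900 + (-15238 - 1*14809)) = 46079/(-23900 + (-15238 - 14809)) = 46079/(-23900 - 30047) = 46079/(-53947) = 46079*(-1/53947) = -46079/53947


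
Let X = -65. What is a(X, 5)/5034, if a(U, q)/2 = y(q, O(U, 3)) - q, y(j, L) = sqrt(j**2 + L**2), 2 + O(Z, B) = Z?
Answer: -5/2517 + sqrt(4514)/2517 ≈ 0.024707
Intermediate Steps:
O(Z, B) = -2 + Z
y(j, L) = sqrt(L**2 + j**2)
a(U, q) = -2*q + 2*sqrt(q**2 + (-2 + U)**2) (a(U, q) = 2*(sqrt((-2 + U)**2 + q**2) - q) = 2*(sqrt(q**2 + (-2 + U)**2) - q) = -2*q + 2*sqrt(q**2 + (-2 + U)**2))
a(X, 5)/5034 = (-2*5 + 2*sqrt(5**2 + (-2 - 65)**2))/5034 = (-10 + 2*sqrt(25 + (-67)**2))*(1/5034) = (-10 + 2*sqrt(25 + 4489))*(1/5034) = (-10 + 2*sqrt(4514))*(1/5034) = -5/2517 + sqrt(4514)/2517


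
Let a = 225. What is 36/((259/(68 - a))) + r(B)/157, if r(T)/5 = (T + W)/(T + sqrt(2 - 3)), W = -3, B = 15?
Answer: -100155582/4594919 - 30*I/17741 ≈ -21.797 - 0.001691*I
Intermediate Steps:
r(T) = 5*(-3 + T)/(I + T) (r(T) = 5*((T - 3)/(T + sqrt(2 - 3))) = 5*((-3 + T)/(T + sqrt(-1))) = 5*((-3 + T)/(T + I)) = 5*((-3 + T)/(I + T)) = 5*(-3 + T)/(I + T))
36/((259/(68 - a))) + r(B)/157 = 36/((259/(68 - 1*225))) + (5*(-3 + 15)/(I + 15))/157 = 36/((259/(68 - 225))) + (5*12/(15 + I))*(1/157) = 36/((259/(-157))) + (5*((15 - I)/226)*12)*(1/157) = 36/((259*(-1/157))) + (450/113 - 30*I/113)*(1/157) = 36/(-259/157) + (450/17741 - 30*I/17741) = 36*(-157/259) + (450/17741 - 30*I/17741) = -5652/259 + (450/17741 - 30*I/17741) = -100155582/4594919 - 30*I/17741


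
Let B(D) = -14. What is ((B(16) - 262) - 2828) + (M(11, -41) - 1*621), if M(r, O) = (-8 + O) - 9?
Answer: -3783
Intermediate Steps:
M(r, O) = -17 + O
((B(16) - 262) - 2828) + (M(11, -41) - 1*621) = ((-14 - 262) - 2828) + ((-17 - 41) - 1*621) = (-276 - 2828) + (-58 - 621) = -3104 - 679 = -3783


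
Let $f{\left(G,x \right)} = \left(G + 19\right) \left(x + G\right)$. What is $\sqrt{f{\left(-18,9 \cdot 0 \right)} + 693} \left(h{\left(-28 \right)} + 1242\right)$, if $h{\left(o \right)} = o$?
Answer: $18210 \sqrt{3} \approx 31541.0$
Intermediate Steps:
$f{\left(G,x \right)} = \left(19 + G\right) \left(G + x\right)$
$\sqrt{f{\left(-18,9 \cdot 0 \right)} + 693} \left(h{\left(-28 \right)} + 1242\right) = \sqrt{\left(\left(-18\right)^{2} + 19 \left(-18\right) + 19 \cdot 9 \cdot 0 - 18 \cdot 9 \cdot 0\right) + 693} \left(-28 + 1242\right) = \sqrt{\left(324 - 342 + 19 \cdot 0 - 0\right) + 693} \cdot 1214 = \sqrt{\left(324 - 342 + 0 + 0\right) + 693} \cdot 1214 = \sqrt{-18 + 693} \cdot 1214 = \sqrt{675} \cdot 1214 = 15 \sqrt{3} \cdot 1214 = 18210 \sqrt{3}$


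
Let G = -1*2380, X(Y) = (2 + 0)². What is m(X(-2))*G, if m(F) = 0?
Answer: 0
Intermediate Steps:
X(Y) = 4 (X(Y) = 2² = 4)
G = -2380
m(X(-2))*G = 0*(-2380) = 0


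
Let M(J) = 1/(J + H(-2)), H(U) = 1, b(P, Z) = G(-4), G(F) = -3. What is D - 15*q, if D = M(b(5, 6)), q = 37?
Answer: -1111/2 ≈ -555.50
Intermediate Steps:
b(P, Z) = -3
M(J) = 1/(1 + J) (M(J) = 1/(J + 1) = 1/(1 + J))
D = -½ (D = 1/(1 - 3) = 1/(-2) = -½ ≈ -0.50000)
D - 15*q = -½ - 15*37 = -½ - 555 = -1111/2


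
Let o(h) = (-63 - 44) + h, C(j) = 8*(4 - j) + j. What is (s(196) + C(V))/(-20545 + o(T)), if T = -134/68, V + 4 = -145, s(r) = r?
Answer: -43214/702235 ≈ -0.061538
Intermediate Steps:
V = -149 (V = -4 - 145 = -149)
C(j) = 32 - 7*j (C(j) = (32 - 8*j) + j = 32 - 7*j)
T = -67/34 (T = -134*1/68 = -67/34 ≈ -1.9706)
o(h) = -107 + h
(s(196) + C(V))/(-20545 + o(T)) = (196 + (32 - 7*(-149)))/(-20545 + (-107 - 67/34)) = (196 + (32 + 1043))/(-20545 - 3705/34) = (196 + 1075)/(-702235/34) = 1271*(-34/702235) = -43214/702235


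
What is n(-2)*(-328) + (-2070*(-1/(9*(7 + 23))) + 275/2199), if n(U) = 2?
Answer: -1425410/2199 ≈ -648.21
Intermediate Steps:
n(-2)*(-328) + (-2070*(-1/(9*(7 + 23))) + 275/2199) = 2*(-328) + (-2070*(-1/(9*(7 + 23))) + 275/2199) = -656 + (-2070/((-9*30)) + 275*(1/2199)) = -656 + (-2070/(-270) + 275/2199) = -656 + (-2070*(-1/270) + 275/2199) = -656 + (23/3 + 275/2199) = -656 + 17134/2199 = -1425410/2199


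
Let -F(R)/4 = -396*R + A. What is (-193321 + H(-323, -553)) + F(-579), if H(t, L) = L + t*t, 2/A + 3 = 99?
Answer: -12080173/12 ≈ -1.0067e+6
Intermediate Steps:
A = 1/48 (A = 2/(-3 + 99) = 2/96 = 2*(1/96) = 1/48 ≈ 0.020833)
F(R) = -1/12 + 1584*R (F(R) = -4*(-396*R + 1/48) = -4*(1/48 - 396*R) = -1/12 + 1584*R)
H(t, L) = L + t²
(-193321 + H(-323, -553)) + F(-579) = (-193321 + (-553 + (-323)²)) + (-1/12 + 1584*(-579)) = (-193321 + (-553 + 104329)) + (-1/12 - 917136) = (-193321 + 103776) - 11005633/12 = -89545 - 11005633/12 = -12080173/12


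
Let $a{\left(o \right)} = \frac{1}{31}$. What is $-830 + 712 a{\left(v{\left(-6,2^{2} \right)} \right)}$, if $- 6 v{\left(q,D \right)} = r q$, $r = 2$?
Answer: $- \frac{25018}{31} \approx -807.03$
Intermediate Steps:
$v{\left(q,D \right)} = - \frac{q}{3}$ ($v{\left(q,D \right)} = - \frac{2 q}{6} = - \frac{q}{3}$)
$a{\left(o \right)} = \frac{1}{31}$
$-830 + 712 a{\left(v{\left(-6,2^{2} \right)} \right)} = -830 + 712 \cdot \frac{1}{31} = -830 + \frac{712}{31} = - \frac{25018}{31}$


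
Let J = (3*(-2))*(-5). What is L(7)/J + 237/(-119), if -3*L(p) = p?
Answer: -22163/10710 ≈ -2.0694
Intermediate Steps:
J = 30 (J = -6*(-5) = 30)
L(p) = -p/3
L(7)/J + 237/(-119) = -⅓*7/30 + 237/(-119) = -7/3*1/30 + 237*(-1/119) = -7/90 - 237/119 = -22163/10710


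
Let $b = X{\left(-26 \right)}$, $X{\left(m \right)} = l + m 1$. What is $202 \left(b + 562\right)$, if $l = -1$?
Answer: $108070$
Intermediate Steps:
$X{\left(m \right)} = -1 + m$ ($X{\left(m \right)} = -1 + m 1 = -1 + m$)
$b = -27$ ($b = -1 - 26 = -27$)
$202 \left(b + 562\right) = 202 \left(-27 + 562\right) = 202 \cdot 535 = 108070$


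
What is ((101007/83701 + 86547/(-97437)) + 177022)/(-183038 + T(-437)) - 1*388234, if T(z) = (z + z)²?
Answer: -306514869155655337663/789511247792401 ≈ -3.8823e+5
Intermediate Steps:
T(z) = 4*z² (T(z) = (2*z)² = 4*z²)
((101007/83701 + 86547/(-97437)) + 177022)/(-183038 + T(-437)) - 1*388234 = ((101007/83701 + 86547/(-97437)) + 177022)/(-183038 + 4*(-437)²) - 1*388234 = ((101007*(1/83701) + 86547*(-1/97437)) + 177022)/(-183038 + 4*190969) - 388234 = ((101007/83701 - 28849/32479) + 177022)/(-183038 + 763876) - 388234 = (865916204/2718524779 + 177022)/580838 - 388234 = (481239559344342/2718524779)*(1/580838) - 388234 = 240619779672171/789511247792401 - 388234 = -306514869155655337663/789511247792401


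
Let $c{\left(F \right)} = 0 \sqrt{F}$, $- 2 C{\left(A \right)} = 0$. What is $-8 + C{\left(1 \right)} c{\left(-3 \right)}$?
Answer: $-8$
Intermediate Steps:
$C{\left(A \right)} = 0$ ($C{\left(A \right)} = \left(- \frac{1}{2}\right) 0 = 0$)
$c{\left(F \right)} = 0$
$-8 + C{\left(1 \right)} c{\left(-3 \right)} = -8 + 0 \cdot 0 = -8 + 0 = -8$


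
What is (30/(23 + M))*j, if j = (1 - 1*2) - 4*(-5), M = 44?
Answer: 570/67 ≈ 8.5075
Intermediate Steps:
j = 19 (j = (1 - 2) + 20 = -1 + 20 = 19)
(30/(23 + M))*j = (30/(23 + 44))*19 = (30/67)*19 = 570/67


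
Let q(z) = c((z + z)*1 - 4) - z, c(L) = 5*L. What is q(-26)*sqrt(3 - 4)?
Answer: -254*I ≈ -254.0*I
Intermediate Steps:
q(z) = -20 + 9*z (q(z) = 5*((z + z)*1 - 4) - z = 5*((2*z)*1 - 4) - z = 5*(2*z - 4) - z = 5*(-4 + 2*z) - z = (-20 + 10*z) - z = -20 + 9*z)
q(-26)*sqrt(3 - 4) = (-20 + 9*(-26))*sqrt(3 - 4) = (-20 - 234)*sqrt(-1) = -254*I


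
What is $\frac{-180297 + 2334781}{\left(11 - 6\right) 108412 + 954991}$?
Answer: $\frac{2154484}{1497051} \approx 1.4392$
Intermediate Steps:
$\frac{-180297 + 2334781}{\left(11 - 6\right) 108412 + 954991} = \frac{2154484}{\left(11 - 6\right) 108412 + 954991} = \frac{2154484}{5 \cdot 108412 + 954991} = \frac{2154484}{542060 + 954991} = \frac{2154484}{1497051}$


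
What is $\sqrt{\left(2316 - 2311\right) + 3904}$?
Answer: $\sqrt{3909} \approx 62.522$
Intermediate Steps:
$\sqrt{\left(2316 - 2311\right) + 3904} = \sqrt{5 + 3904} = \sqrt{3909}$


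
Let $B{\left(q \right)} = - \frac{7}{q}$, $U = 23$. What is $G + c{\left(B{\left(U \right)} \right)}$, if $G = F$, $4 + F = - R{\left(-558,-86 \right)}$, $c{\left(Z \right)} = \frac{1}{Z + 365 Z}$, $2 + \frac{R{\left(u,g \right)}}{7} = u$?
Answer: $\frac{10032769}{2562} \approx 3916.0$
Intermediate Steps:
$R{\left(u,g \right)} = -14 + 7 u$
$c{\left(Z \right)} = \frac{1}{366 Z}$
$F = 3916$ ($F = -4 - \left(-14 + 7 \left(-558\right)\right) = -4 - \left(-14 - 3906\right) = -4 - -3920 = -4 + 3920 = 3916$)
$G = 3916$
$G + c{\left(B{\left(U \right)} \right)} = 3916 + \frac{1}{366 \left(- \frac{7}{23}\right)} = 3916 + \frac{1}{366} \left(- \frac{23}{7}\right) = 3916 - \frac{23}{2562} = \frac{10032769}{2562}$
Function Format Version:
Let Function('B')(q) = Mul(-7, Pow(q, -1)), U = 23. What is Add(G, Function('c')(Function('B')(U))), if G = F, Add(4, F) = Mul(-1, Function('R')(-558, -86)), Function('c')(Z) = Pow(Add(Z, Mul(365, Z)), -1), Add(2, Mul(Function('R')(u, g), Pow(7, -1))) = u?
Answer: Rational(10032769, 2562) ≈ 3916.0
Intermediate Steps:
Function('R')(u, g) = Add(-14, Mul(7, u))
Function('c')(Z) = Mul(Rational(1, 366), Pow(Z, -1)) (Function('c')(Z) = Pow(Mul(366, Z), -1) = Mul(Rational(1, 366), Pow(Z, -1)))
F = 3916 (F = Add(-4, Mul(-1, Add(-14, Mul(7, -558)))) = Add(-4, Mul(-1, Add(-14, -3906))) = Add(-4, Mul(-1, -3920)) = Add(-4, 3920) = 3916)
G = 3916
Add(G, Function('c')(Function('B')(U))) = Add(3916, Mul(Rational(1, 366), Pow(Mul(-7, Pow(23, -1)), -1))) = Add(3916, Mul(Rational(1, 366), Pow(Mul(-7, Rational(1, 23)), -1))) = Add(3916, Mul(Rational(1, 366), Pow(Rational(-7, 23), -1))) = Add(3916, Mul(Rational(1, 366), Rational(-23, 7))) = Add(3916, Rational(-23, 2562)) = Rational(10032769, 2562)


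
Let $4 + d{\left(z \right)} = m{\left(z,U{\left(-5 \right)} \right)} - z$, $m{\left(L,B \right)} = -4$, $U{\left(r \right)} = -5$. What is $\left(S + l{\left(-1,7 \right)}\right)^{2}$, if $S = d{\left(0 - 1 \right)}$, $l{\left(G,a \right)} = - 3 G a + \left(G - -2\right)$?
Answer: $225$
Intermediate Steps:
$l{\left(G,a \right)} = 2 + G - 3 G a$ ($l{\left(G,a \right)} = - 3 G a + \left(G + 2\right) = - 3 G a + \left(2 + G\right) = 2 + G - 3 G a$)
$d{\left(z \right)} = -8 - z$ ($d{\left(z \right)} = -4 - \left(4 + z\right) = -8 - z$)
$S = -7$ ($S = -8 - \left(0 - 1\right) = -8 - -1 = -8 + 1 = -7$)
$\left(S + l{\left(-1,7 \right)}\right)^{2} = \left(-7 - \left(-1 - 21\right)\right)^{2} = \left(-7 + \left(2 - 1 + 21\right)\right)^{2} = \left(-7 + 22\right)^{2} = 15^{2} = 225$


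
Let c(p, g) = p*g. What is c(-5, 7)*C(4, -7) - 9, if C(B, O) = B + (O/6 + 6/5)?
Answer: -901/6 ≈ -150.17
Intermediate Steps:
C(B, O) = 6/5 + B + O/6 (C(B, O) = B + (O*(⅙) + 6*(⅕)) = B + (O/6 + 6/5) = B + (6/5 + O/6) = 6/5 + B + O/6)
c(p, g) = g*p
c(-5, 7)*C(4, -7) - 9 = (7*(-5))*(6/5 + 4 + (⅙)*(-7)) - 9 = -35*(6/5 + 4 - 7/6) - 9 = -35*121/30 - 9 = -847/6 - 9 = -901/6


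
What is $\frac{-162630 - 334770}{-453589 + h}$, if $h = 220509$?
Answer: $\frac{12435}{5827} \approx 2.134$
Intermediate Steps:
$\frac{-162630 - 334770}{-453589 + h} = \frac{-162630 - 334770}{-453589 + 220509} = - \frac{497400}{-233080} = \left(-497400\right) \left(- \frac{1}{233080}\right) = \frac{12435}{5827}$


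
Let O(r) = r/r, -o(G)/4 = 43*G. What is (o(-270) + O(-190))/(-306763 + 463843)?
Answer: 46441/157080 ≈ 0.29565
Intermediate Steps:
o(G) = -172*G
O(r) = 1
(o(-270) + O(-190))/(-306763 + 463843) = (-172*(-270) + 1)/(-306763 + 463843) = (46440 + 1)/157080 = 46441*(1/157080) = 46441/157080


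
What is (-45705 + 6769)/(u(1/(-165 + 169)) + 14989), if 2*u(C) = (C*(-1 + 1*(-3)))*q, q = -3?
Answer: -77872/29981 ≈ -2.5974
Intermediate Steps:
u(C) = 6*C (u(C) = ((C*(-1 + 1*(-3)))*(-3))/2 = ((C*(-1 - 3))*(-3))/2 = ((C*(-4))*(-3))/2 = (-4*C*(-3))/2 = (12*C)/2 = 6*C)
(-45705 + 6769)/(u(1/(-165 + 169)) + 14989) = (-45705 + 6769)/(6/(-165 + 169) + 14989) = -38936/(6/4 + 14989) = -38936/(6*(1/4) + 14989) = -38936/(3/2 + 14989) = -38936/29981/2 = -38936*2/29981 = -77872/29981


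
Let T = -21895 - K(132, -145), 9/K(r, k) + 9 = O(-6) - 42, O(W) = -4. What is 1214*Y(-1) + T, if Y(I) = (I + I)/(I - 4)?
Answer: -1177508/55 ≈ -21409.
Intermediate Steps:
Y(I) = 2*I/(-4 + I) (Y(I) = (2*I)/(-4 + I) = 2*I/(-4 + I))
K(r, k) = -9/55 (K(r, k) = 9/(-9 + (-4 - 42)) = 9/(-9 - 46) = 9/(-55) = 9*(-1/55) = -9/55)
T = -1204216/55 (T = -21895 - 1*(-9/55) = -21895 + 9/55 = -1204216/55 ≈ -21895.)
1214*Y(-1) + T = 1214*(2*(-1)/(-4 - 1)) - 1204216/55 = 1214*(2*(-1)/(-5)) - 1204216/55 = 1214*(2*(-1)*(-⅕)) - 1204216/55 = 1214*(⅖) - 1204216/55 = 2428/5 - 1204216/55 = -1177508/55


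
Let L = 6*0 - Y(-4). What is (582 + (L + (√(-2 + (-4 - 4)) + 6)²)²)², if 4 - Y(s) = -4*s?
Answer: -7974044 + 1068864*I*√10 ≈ -7.974e+6 + 3.38e+6*I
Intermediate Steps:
Y(s) = 4 + 4*s (Y(s) = 4 - (-4)*s = 4 + 4*s)
L = 12 (L = 6*0 - (4 + 4*(-4)) = 0 - (4 - 16) = 0 - 1*(-12) = 0 + 12 = 12)
(582 + (L + (√(-2 + (-4 - 4)) + 6)²)²)² = (582 + (12 + (√(-2 + (-4 - 4)) + 6)²)²)² = (582 + (12 + (√(-2 - 8) + 6)²)²)² = (582 + (12 + (√(-10) + 6)²)²)² = (582 + (12 + (I*√10 + 6)²)²)² = (582 + (12 + (6 + I*√10)²)²)²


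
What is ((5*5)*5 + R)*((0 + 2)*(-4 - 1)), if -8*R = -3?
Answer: -5015/4 ≈ -1253.8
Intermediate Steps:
R = 3/8 (R = -⅛*(-3) = 3/8 ≈ 0.37500)
((5*5)*5 + R)*((0 + 2)*(-4 - 1)) = ((5*5)*5 + 3/8)*((0 + 2)*(-4 - 1)) = (25*5 + 3/8)*(2*(-5)) = (125 + 3/8)*(-10) = (1003/8)*(-10) = -5015/4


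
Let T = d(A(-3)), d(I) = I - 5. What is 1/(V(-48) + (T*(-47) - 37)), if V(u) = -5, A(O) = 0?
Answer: 1/193 ≈ 0.0051813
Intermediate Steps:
d(I) = -5 + I
T = -5 (T = -5 + 0 = -5)
1/(V(-48) + (T*(-47) - 37)) = 1/(-5 + (-5*(-47) - 37)) = 1/(-5 + (235 - 37)) = 1/(-5 + 198) = 1/193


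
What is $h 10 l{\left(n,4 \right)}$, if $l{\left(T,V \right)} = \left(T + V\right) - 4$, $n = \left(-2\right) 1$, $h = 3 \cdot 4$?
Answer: $-240$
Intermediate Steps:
$h = 12$
$n = -2$
$l{\left(T,V \right)} = -4 + T + V$
$h 10 l{\left(n,4 \right)} = 12 \cdot 10 \left(-4 - 2 + 4\right) = 120 \left(-2\right) = -240$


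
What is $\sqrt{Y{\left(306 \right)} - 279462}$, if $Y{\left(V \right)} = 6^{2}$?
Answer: $i \sqrt{279426} \approx 528.61 i$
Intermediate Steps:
$Y{\left(V \right)} = 36$
$\sqrt{Y{\left(306 \right)} - 279462} = \sqrt{36 - 279462} = \sqrt{-279426} = i \sqrt{279426}$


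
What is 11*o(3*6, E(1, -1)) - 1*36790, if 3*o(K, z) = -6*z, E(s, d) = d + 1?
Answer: -36790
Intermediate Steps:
E(s, d) = 1 + d
o(K, z) = -2*z (o(K, z) = (-6*z)/3 = -2*z)
11*o(3*6, E(1, -1)) - 1*36790 = 11*(-2*(1 - 1)) - 1*36790 = 11*(-2*0) - 36790 = 11*0 - 36790 = 0 - 36790 = -36790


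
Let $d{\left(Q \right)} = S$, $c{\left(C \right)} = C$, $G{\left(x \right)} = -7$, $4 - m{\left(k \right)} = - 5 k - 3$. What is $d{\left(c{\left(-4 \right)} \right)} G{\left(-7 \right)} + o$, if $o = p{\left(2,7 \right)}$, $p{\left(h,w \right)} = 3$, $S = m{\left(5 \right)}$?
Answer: $-221$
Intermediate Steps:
$m{\left(k \right)} = 7 + 5 k$ ($m{\left(k \right)} = 4 - \left(- 5 k - 3\right) = 4 - \left(-3 - 5 k\right) = 4 + \left(3 + 5 k\right) = 7 + 5 k$)
$S = 32$ ($S = 7 + 5 \cdot 5 = 7 + 25 = 32$)
$d{\left(Q \right)} = 32$
$o = 3$
$d{\left(c{\left(-4 \right)} \right)} G{\left(-7 \right)} + o = 32 \left(-7\right) + 3 = -224 + 3 = -221$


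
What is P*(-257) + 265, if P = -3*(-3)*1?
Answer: -2048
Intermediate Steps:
P = 9 (P = 9*1 = 9)
P*(-257) + 265 = 9*(-257) + 265 = -2313 + 265 = -2048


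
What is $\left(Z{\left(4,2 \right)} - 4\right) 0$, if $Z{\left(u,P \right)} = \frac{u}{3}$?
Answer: $0$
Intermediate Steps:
$Z{\left(u,P \right)} = \frac{u}{3}$ ($Z{\left(u,P \right)} = u \frac{1}{3} = \frac{u}{3}$)
$\left(Z{\left(4,2 \right)} - 4\right) 0 = \left(\frac{1}{3} \cdot 4 - 4\right) 0 = \left(\frac{4}{3} - 4\right) 0 = \left(- \frac{8}{3}\right) 0 = 0$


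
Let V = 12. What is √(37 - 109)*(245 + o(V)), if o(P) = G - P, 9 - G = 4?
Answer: 1428*I*√2 ≈ 2019.5*I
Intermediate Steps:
G = 5 (G = 9 - 1*4 = 9 - 4 = 5)
o(P) = 5 - P
√(37 - 109)*(245 + o(V)) = √(37 - 109)*(245 + (5 - 1*12)) = √(-72)*(245 + (5 - 12)) = (6*I*√2)*(245 - 7) = (6*I*√2)*238 = 1428*I*√2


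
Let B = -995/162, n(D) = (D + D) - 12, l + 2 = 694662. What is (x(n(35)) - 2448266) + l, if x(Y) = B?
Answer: -284085167/162 ≈ -1.7536e+6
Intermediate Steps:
l = 694660 (l = -2 + 694662 = 694660)
n(D) = -12 + 2*D (n(D) = 2*D - 12 = -12 + 2*D)
B = -995/162 (B = -995*1/162 = -995/162 ≈ -6.1420)
x(Y) = -995/162
(x(n(35)) - 2448266) + l = (-995/162 - 2448266) + 694660 = -396620087/162 + 694660 = -284085167/162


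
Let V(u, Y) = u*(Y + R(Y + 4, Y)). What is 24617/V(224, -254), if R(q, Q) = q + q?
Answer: -24617/168896 ≈ -0.14575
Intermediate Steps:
R(q, Q) = 2*q
V(u, Y) = u*(8 + 3*Y) (V(u, Y) = u*(Y + 2*(Y + 4)) = u*(Y + 2*(4 + Y)) = u*(Y + (8 + 2*Y)) = u*(8 + 3*Y))
24617/V(224, -254) = 24617/((224*(8 + 3*(-254)))) = 24617/((224*(8 - 762))) = 24617/((224*(-754))) = 24617/(-168896) = 24617*(-1/168896) = -24617/168896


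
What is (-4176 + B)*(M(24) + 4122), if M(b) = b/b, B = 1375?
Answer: -11548523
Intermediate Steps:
M(b) = 1
(-4176 + B)*(M(24) + 4122) = (-4176 + 1375)*(1 + 4122) = -2801*4123 = -11548523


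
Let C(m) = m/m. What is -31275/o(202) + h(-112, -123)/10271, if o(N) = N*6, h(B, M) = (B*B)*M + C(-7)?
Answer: -730411219/4149484 ≈ -176.02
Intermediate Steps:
C(m) = 1
h(B, M) = 1 + M*B**2 (h(B, M) = (B*B)*M + 1 = B**2*M + 1 = M*B**2 + 1 = 1 + M*B**2)
o(N) = 6*N
-31275/o(202) + h(-112, -123)/10271 = -31275/(6*202) + (1 - 123*(-112)**2)/10271 = -31275/1212 + (1 - 123*12544)*(1/10271) = -31275*1/1212 + (1 - 1542912)*(1/10271) = -10425/404 - 1542911*1/10271 = -10425/404 - 1542911/10271 = -730411219/4149484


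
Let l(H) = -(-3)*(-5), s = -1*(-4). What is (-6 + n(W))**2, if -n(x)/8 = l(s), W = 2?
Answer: 12996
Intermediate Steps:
s = 4
l(H) = -15 (l(H) = -3*5 = -15)
n(x) = 120 (n(x) = -8*(-15) = 120)
(-6 + n(W))**2 = (-6 + 120)**2 = 114**2 = 12996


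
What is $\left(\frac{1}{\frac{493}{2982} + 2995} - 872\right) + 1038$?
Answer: $\frac{1482645760}{8931583} \approx 166.0$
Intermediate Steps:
$\left(\frac{1}{\frac{493}{2982} + 2995} - 872\right) + 1038 = \left(\frac{1}{\frac{8931583}{2982}} - 872\right) + 1038 = \left(\frac{2982}{8931583} - 872\right) + 1038 = - \frac{7788337394}{8931583} + 1038 = \frac{1482645760}{8931583}$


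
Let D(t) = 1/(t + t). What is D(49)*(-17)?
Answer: -17/98 ≈ -0.17347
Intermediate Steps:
D(t) = 1/(2*t)
D(49)*(-17) = ((1/2)/49)*(-17) = ((1/2)*(1/49))*(-17) = (1/98)*(-17) = -17/98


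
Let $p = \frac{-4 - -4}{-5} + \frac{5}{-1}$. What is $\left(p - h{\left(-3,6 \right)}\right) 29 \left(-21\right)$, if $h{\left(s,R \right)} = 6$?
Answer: $6699$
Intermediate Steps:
$p = -5$ ($p = \left(-4 + 4\right) \left(- \frac{1}{5}\right) + 5 \left(-1\right) = 0 \left(- \frac{1}{5}\right) - 5 = 0 - 5 = -5$)
$\left(p - h{\left(-3,6 \right)}\right) 29 \left(-21\right) = \left(-5 - 6\right) 29 \left(-21\right) = \left(-11\right) 29 \left(-21\right) = \left(-319\right) \left(-21\right) = 6699$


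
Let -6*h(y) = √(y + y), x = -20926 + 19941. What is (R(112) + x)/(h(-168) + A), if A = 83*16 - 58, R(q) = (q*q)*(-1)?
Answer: -25772745/2419364 - 13529*I*√21/2419364 ≈ -10.653 - 0.025626*I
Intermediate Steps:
x = -985
R(q) = -q² (R(q) = q²*(-1) = -q²)
h(y) = -√2*√y/6 (h(y) = -√(y + y)/6 = -√2*√y/6)
A = 1270 (A = 1328 - 58 = 1270)
(R(112) + x)/(h(-168) + A) = (-1*112² - 985)/(-√2*√(-168)/6 + 1270) = (-1*12544 - 985)/(-√2*2*I*√42/6 + 1270) = (-12544 - 985)/(-2*I*√21/3 + 1270) = -13529/(1270 - 2*I*√21/3)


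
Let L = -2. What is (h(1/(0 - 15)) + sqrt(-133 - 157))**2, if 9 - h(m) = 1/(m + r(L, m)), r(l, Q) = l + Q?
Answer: -205151/1024 + 303*I*sqrt(290)/16 ≈ -200.34 + 322.49*I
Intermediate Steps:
r(l, Q) = Q + l
h(m) = 9 - 1/(-2 + 2*m) (h(m) = 9 - 1/(m + (m - 2)) = 9 - 1/(m + (-2 + m)) = 9 - 1/(-2 + 2*m))
(h(1/(0 - 15)) + sqrt(-133 - 157))**2 = ((-19 + 18/(0 - 15))/(2*(-1 + 1/(0 - 15))) + sqrt(-133 - 157))**2 = ((-19 + 18/(-15))/(2*(-1 + 1/(-15))) + sqrt(-290))**2 = ((-19 + 18*(-1/15))/(2*(-1 - 1/15)) + I*sqrt(290))**2 = ((-19 - 6/5)/(2*(-16/15)) + I*sqrt(290))**2 = ((1/2)*(-15/16)*(-101/5) + I*sqrt(290))**2 = (303/32 + I*sqrt(290))**2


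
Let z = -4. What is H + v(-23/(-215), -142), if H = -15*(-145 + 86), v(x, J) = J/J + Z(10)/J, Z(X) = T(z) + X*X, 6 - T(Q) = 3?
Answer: 125709/142 ≈ 885.27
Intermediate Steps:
T(Q) = 3 (T(Q) = 6 - 1*3 = 6 - 3 = 3)
Z(X) = 3 + X² (Z(X) = 3 + X*X = 3 + X²)
v(x, J) = 1 + 103/J (v(x, J) = J/J + (3 + 10²)/J = 1 + (3 + 100)/J = 1 + 103/J)
H = 885 (H = -15*(-59) = 885)
H + v(-23/(-215), -142) = 885 + (103 - 142)/(-142) = 885 - 1/142*(-39) = 885 + 39/142 = 125709/142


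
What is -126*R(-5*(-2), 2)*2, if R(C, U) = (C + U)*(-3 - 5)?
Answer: 24192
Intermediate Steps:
R(C, U) = -8*C - 8*U (R(C, U) = (C + U)*(-8) = -8*C - 8*U)
-126*R(-5*(-2), 2)*2 = -126*(-(-40)*(-2) - 8*2)*2 = -126*(-8*10 - 16)*2 = -126*(-80 - 16)*2 = -(-12096)*2 = -126*(-192) = 24192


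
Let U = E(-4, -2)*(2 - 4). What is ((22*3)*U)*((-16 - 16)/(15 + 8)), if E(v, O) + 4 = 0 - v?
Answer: 0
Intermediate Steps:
E(v, O) = -4 - v (E(v, O) = -4 + (0 - v) = -4 - v)
U = 0 (U = (-4 - 1*(-4))*(2 - 4) = (-4 + 4)*(-2) = 0*(-2) = 0)
((22*3)*U)*((-16 - 16)/(15 + 8)) = ((22*3)*0)*((-16 - 16)/(15 + 8)) = (66*0)*(-32/23) = 0*(-32*1/23) = 0*(-32/23) = 0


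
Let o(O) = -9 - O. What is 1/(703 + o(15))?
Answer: 1/679 ≈ 0.0014728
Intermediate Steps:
1/(703 + o(15)) = 1/(703 + (-9 - 1*15)) = 1/(703 + (-9 - 15)) = 1/(703 - 24) = 1/679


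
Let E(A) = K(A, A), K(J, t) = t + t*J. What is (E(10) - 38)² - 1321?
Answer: 3863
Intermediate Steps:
K(J, t) = t + J*t
E(A) = A*(1 + A)
(E(10) - 38)² - 1321 = (10*(1 + 10) - 38)² - 1321 = (10*11 - 38)² - 1321 = (110 - 38)² - 1321 = 72² - 1321 = 5184 - 1321 = 3863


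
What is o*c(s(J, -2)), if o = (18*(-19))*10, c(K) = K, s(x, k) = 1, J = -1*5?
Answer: -3420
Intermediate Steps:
J = -5
o = -3420 (o = -342*10 = -3420)
o*c(s(J, -2)) = -3420*1 = -3420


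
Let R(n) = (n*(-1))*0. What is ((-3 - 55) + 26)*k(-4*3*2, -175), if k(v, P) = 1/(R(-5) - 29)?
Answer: 32/29 ≈ 1.1034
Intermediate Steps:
R(n) = 0 (R(n) = -n*0 = 0)
k(v, P) = -1/29 (k(v, P) = 1/(0 - 29) = 1/(-29) = -1/29)
((-3 - 55) + 26)*k(-4*3*2, -175) = ((-3 - 55) + 26)*(-1/29) = (-58 + 26)*(-1/29) = -32*(-1/29) = 32/29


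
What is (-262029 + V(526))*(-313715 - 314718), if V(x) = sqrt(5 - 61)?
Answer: 164667670557 - 1256866*I*sqrt(14) ≈ 1.6467e+11 - 4.7028e+6*I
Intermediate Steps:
V(x) = 2*I*sqrt(14) (V(x) = sqrt(-56) = 2*I*sqrt(14))
(-262029 + V(526))*(-313715 - 314718) = (-262029 + 2*I*sqrt(14))*(-313715 - 314718) = (-262029 + 2*I*sqrt(14))*(-628433) = 164667670557 - 1256866*I*sqrt(14)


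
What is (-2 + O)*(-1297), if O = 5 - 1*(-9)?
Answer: -15564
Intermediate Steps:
O = 14 (O = 5 + 9 = 14)
(-2 + O)*(-1297) = (-2 + 14)*(-1297) = 12*(-1297) = -15564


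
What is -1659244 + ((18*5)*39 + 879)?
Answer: -1654855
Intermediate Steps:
-1659244 + ((18*5)*39 + 879) = -1659244 + (90*39 + 879) = -1659244 + (3510 + 879) = -1659244 + 4389 = -1654855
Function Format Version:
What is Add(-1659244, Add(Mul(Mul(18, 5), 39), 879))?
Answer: -1654855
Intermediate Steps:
Add(-1659244, Add(Mul(Mul(18, 5), 39), 879)) = Add(-1659244, Add(Mul(90, 39), 879)) = Add(-1659244, Add(3510, 879)) = Add(-1659244, 4389) = -1654855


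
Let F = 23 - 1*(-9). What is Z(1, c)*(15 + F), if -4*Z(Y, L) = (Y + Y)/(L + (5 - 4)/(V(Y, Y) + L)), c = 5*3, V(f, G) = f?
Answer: -376/241 ≈ -1.5602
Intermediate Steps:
c = 15
Z(Y, L) = -Y/(2*(L + 1/(L + Y))) (Z(Y, L) = -(Y + Y)/(4*(L + (5 - 4)/(Y + L))) = -2*Y/(4*(L + 1/(L + Y))) = -Y/(2*(L + 1/(L + Y))))
F = 32 (F = 23 + 9 = 32)
Z(1, c)*(15 + F) = (-1*1*(15 + 1)/(2 + 2*15² + 2*15*1))*(15 + 32) = -1*1*16/(2 + 2*225 + 30)*47 = -1*1*16/(2 + 450 + 30)*47 = -1*1*16/482*47 = -1*1*1/482*16*47 = -8/241*47 = -376/241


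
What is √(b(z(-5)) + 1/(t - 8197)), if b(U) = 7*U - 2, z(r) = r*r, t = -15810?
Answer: √99706112470/24007 ≈ 13.153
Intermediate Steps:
z(r) = r²
b(U) = -2 + 7*U
√(b(z(-5)) + 1/(t - 8197)) = √((-2 + 7*(-5)²) + 1/(-15810 - 8197)) = √((-2 + 7*25) + 1/(-24007)) = √((-2 + 175) - 1/24007) = √(173 - 1/24007) = √(4153210/24007) = √99706112470/24007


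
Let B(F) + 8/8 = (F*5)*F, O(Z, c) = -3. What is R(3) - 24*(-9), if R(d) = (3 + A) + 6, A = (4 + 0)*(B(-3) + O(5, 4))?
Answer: 389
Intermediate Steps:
B(F) = -1 + 5*F² (B(F) = -1 + (F*5)*F = -1 + (5*F)*F = -1 + 5*F²)
A = 164 (A = (4 + 0)*((-1 + 5*(-3)²) - 3) = 4*((-1 + 5*9) - 3) = 4*((-1 + 45) - 3) = 4*(44 - 3) = 4*41 = 164)
R(d) = 173 (R(d) = (3 + 164) + 6 = 167 + 6 = 173)
R(3) - 24*(-9) = 173 - 24*(-9) = 173 + 216 = 389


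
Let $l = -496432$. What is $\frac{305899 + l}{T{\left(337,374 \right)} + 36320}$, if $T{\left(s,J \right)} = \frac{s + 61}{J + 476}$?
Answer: $- \frac{80976525}{15436199} \approx -5.2459$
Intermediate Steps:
$T{\left(s,J \right)} = \frac{61 + s}{476 + J}$
$\frac{305899 + l}{T{\left(337,374 \right)} + 36320} = \frac{305899 - 496432}{\frac{61 + 337}{476 + 374} + 36320} = - \frac{190533}{\frac{1}{850} \cdot 398 + 36320} = - \frac{190533}{\frac{199}{425} + 36320} = - \frac{190533}{\frac{15436199}{425}} = \left(-190533\right) \frac{425}{15436199} = - \frac{80976525}{15436199}$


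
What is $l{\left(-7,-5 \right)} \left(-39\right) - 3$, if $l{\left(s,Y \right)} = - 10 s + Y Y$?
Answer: $-3708$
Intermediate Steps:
$l{\left(s,Y \right)} = Y^{2} - 10 s$ ($l{\left(s,Y \right)} = - 10 s + Y^{2} = Y^{2} - 10 s$)
$l{\left(-7,-5 \right)} \left(-39\right) - 3 = \left(\left(-5\right)^{2} - -70\right) \left(-39\right) - 3 = \left(25 + 70\right) \left(-39\right) - 3 = 95 \left(-39\right) - 3 = -3705 - 3 = -3708$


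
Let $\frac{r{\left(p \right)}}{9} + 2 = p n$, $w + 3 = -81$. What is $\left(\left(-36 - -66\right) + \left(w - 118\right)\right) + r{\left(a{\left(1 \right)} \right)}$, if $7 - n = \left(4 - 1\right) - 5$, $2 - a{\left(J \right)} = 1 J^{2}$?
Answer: $-109$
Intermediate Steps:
$w = -84$ ($w = -3 - 81 = -84$)
$a{\left(J \right)} = 2 - J^{2}$ ($a{\left(J \right)} = 2 - 1 J^{2} = 2 - J^{2}$)
$n = 9$ ($n = 7 - \left(\left(4 - 1\right) - 5\right) = 7 - \left(3 - 5\right) = 7 - -2 = 7 + 2 = 9$)
$r{\left(p \right)} = -18 + 81 p$ ($r{\left(p \right)} = -18 + 9 p 9 = -18 + 9 \cdot 9 p = -18 + 81 p$)
$\left(\left(-36 - -66\right) + \left(w - 118\right)\right) + r{\left(a{\left(1 \right)} \right)} = \left(\left(-36 - -66\right) - 202\right) - \left(18 - 81 \left(2 - 1^{2}\right)\right) = \left(\left(-36 + 66\right) - 202\right) - \left(18 - 81 \left(2 - 1\right)\right) = \left(30 - 202\right) - \left(18 - 81 \left(2 - 1\right)\right) = -172 + \left(-18 + 81 \cdot 1\right) = -172 + \left(-18 + 81\right) = -172 + 63 = -109$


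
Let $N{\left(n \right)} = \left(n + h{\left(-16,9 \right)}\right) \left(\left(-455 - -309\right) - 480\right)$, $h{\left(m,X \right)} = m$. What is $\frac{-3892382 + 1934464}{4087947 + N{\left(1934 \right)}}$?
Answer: $- \frac{1957918}{2887279} \approx -0.67812$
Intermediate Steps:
$N{\left(n \right)} = 10016 - 626 n$ ($N{\left(n \right)} = \left(n - 16\right) \left(\left(-455 - -309\right) - 480\right) = \left(-16 + n\right) \left(\left(-455 + 309\right) - 480\right) = \left(-16 + n\right) \left(-146 - 480\right) = \left(-16 + n\right) \left(-626\right) = 10016 - 626 n$)
$\frac{-3892382 + 1934464}{4087947 + N{\left(1934 \right)}} = \frac{-3892382 + 1934464}{4087947 + \left(10016 - 1210684\right)} = - \frac{1957918}{4087947 + \left(10016 - 1210684\right)} = - \frac{1957918}{4087947 - 1200668} = - \frac{1957918}{2887279}$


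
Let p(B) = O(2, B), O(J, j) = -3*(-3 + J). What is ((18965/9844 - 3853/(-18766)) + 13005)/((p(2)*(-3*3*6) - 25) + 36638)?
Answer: 1201420020321/3366842251652 ≈ 0.35684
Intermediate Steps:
O(J, j) = 9 - 3*J
p(B) = 3 (p(B) = 9 - 3*2 = 9 - 6 = 3)
((18965/9844 - 3853/(-18766)) + 13005)/((p(2)*(-3*3*6) - 25) + 36638) = ((18965/9844 - 3853/(-18766)) + 13005)/((3*(-3*3*6) - 25) + 36638) = ((18965*(1/9844) - 3853*(-1/18766)) + 13005)/((3*(-9*6) - 25) + 36638) = ((18965/9844 + 3853/18766) + 13005)/((3*(-54) - 25) + 36638) = (196913061/92366252 + 13005)/((-162 - 25) + 36638) = 1201420020321/(92366252*(-187 + 36638)) = (1201420020321/92366252)/36451 = (1201420020321/92366252)*(1/36451) = 1201420020321/3366842251652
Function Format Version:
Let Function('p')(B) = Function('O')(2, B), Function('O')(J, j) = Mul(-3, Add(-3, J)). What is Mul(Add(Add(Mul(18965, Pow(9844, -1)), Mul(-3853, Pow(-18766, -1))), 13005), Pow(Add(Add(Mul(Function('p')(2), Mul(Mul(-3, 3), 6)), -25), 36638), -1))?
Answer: Rational(1201420020321, 3366842251652) ≈ 0.35684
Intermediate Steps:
Function('O')(J, j) = Add(9, Mul(-3, J))
Function('p')(B) = 3 (Function('p')(B) = Add(9, Mul(-3, 2)) = Add(9, -6) = 3)
Mul(Add(Add(Mul(18965, Pow(9844, -1)), Mul(-3853, Pow(-18766, -1))), 13005), Pow(Add(Add(Mul(Function('p')(2), Mul(Mul(-3, 3), 6)), -25), 36638), -1)) = Mul(Add(Add(Mul(18965, Pow(9844, -1)), Mul(-3853, Pow(-18766, -1))), 13005), Pow(Add(Add(Mul(3, Mul(Mul(-3, 3), 6)), -25), 36638), -1)) = Mul(Add(Add(Mul(18965, Rational(1, 9844)), Mul(-3853, Rational(-1, 18766))), 13005), Pow(Add(Add(Mul(3, Mul(-9, 6)), -25), 36638), -1)) = Mul(Add(Add(Rational(18965, 9844), Rational(3853, 18766)), 13005), Pow(Add(Add(Mul(3, -54), -25), 36638), -1)) = Mul(Add(Rational(196913061, 92366252), 13005), Pow(Add(Add(-162, -25), 36638), -1)) = Mul(Rational(1201420020321, 92366252), Pow(Add(-187, 36638), -1)) = Mul(Rational(1201420020321, 92366252), Pow(36451, -1)) = Mul(Rational(1201420020321, 92366252), Rational(1, 36451)) = Rational(1201420020321, 3366842251652)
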